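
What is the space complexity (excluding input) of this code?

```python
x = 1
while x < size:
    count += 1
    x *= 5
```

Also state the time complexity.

Space complexity: O(1).
Only a constant amount of auxiliary storage is used; nothing grows with n.
Time complexity: O(log n).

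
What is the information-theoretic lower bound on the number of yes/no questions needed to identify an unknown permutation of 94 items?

There are 94! = 108736615665674308027365285256786601004186803580182872307497374434045199869417927630229109214583415458560865651202385340530688000000000000000000000 permutations. Each yes/no question gives at most 1 bit, so at least ceil(log_2(108736615665674308027365285256786601004186803580182872307497374434045199869417927630229109214583415458560865651202385340530688000000000000000000000)) = 486 questions are needed.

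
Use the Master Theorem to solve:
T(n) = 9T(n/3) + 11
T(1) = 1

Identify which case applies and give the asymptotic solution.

a=9, b=3, f(n)=11.
log_3(9) = 2 > 0.
Since f(n) = O(n^0) is polynomially smaller than n^2, Case 1 applies.
T(n) = Theta(n^2).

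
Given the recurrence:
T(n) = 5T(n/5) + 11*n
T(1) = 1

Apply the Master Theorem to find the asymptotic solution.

a=5, b=5, f(n)=11*n. log_5(5) = 1. Case 2: T(n) = O(n log n).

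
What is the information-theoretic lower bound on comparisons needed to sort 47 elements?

There are 47! = 258623241511168180642964355153611979969197632389120000000000 possible orderings. Each comparison gives 1 bit. We need at least ceil(log_2(258623241511168180642964355153611979969197632389120000000000)) = 198 comparisons.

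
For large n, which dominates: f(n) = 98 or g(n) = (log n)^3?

g(n) = (log n)^3 grows faster: any unbounded function dominates a constant.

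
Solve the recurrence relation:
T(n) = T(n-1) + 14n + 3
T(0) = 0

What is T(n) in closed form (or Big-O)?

Dominant term in sum is 14*sum(i, i=1..n) = 14*n*(n+1)/2 = O(n^2).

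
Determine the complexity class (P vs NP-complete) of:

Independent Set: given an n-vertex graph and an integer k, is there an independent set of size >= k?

This problem is NP-complete: complement of Clique (with k part of the input).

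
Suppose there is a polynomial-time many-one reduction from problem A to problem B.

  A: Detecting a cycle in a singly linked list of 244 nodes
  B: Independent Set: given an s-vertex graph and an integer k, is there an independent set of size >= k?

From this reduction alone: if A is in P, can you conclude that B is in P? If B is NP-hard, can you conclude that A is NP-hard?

A poly-time reduction A <=_p B transfers tractability DOWN (B easy => A easy) and hardness UP (A hard => B hard), not the reverse.
From A in P, the reduction alone does NOT give B in P: any problem in P trivially reduces to SAT, yet SAT is not known to be in P.
From B NP-hard, the reduction alone does NOT give A NP-hard: again, easy problems reduce to hard ones.
(Here in fact A is P and B is NP-complete.)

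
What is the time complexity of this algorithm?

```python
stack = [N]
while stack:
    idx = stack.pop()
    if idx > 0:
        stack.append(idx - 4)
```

Time complexity: O(n).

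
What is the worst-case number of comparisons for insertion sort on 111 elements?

Insertion sort on reverse-sorted input: 1 + 2 + ... + (111-1) = 6105 comparisons.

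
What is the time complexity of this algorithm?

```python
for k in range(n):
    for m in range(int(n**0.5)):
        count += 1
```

Time complexity: O(n * sqrt(n)).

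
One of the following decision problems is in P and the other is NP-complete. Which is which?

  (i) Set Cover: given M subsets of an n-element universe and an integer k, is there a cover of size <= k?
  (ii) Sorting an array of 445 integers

(i) is NP-complete: one of Karp's 21 NP-complete problems (with k part of the input).
(ii) is P: merge sort runs in O(n log n).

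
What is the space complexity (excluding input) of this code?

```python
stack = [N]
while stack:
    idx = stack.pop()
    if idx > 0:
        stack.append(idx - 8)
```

Space complexity: O(1).
Only a constant amount of auxiliary storage is used; nothing grows with n.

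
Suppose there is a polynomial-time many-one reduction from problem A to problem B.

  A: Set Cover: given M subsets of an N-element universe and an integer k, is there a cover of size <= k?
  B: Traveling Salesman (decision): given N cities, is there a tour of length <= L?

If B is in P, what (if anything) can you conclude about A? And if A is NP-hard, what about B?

A poly-time reduction A <=_p B means any A-instance can be transformed to a B-instance in poly time.
If B is in P: compose the reduction with B's poly-time algorithm to solve A in poly time, so A is in P.
If A is NP-hard: every NP problem reduces to A, which reduces to B; composing reductions, every NP problem reduces to B, so B is NP-hard.
(Here in fact A is NP-complete and B is NP-complete.)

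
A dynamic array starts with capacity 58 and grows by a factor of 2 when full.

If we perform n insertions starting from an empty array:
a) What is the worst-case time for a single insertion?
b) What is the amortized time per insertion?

(a) Worst-case single insertion: O(n) -- when the array is full at capacity c, the resize copies all c elements, and c can be Theta(n).
(b) Resizes happen at sizes 58, 116, 232, ... Total copy cost for n insertions: 58 + 116 + ... = O(n) (geometric series with ratio 1/2). Amortized cost per insertion: O(n)/n = O(1).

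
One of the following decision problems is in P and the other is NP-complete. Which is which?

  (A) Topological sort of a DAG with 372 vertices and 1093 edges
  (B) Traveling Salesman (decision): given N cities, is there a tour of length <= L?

(A) is P: DFS-based topological sort runs in O(V+E).
(B) is NP-complete: reduces from Hamiltonian Cycle.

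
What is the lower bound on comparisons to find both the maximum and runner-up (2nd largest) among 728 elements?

Lower bound: finding the max needs 728-1 comparisons. By an adversary weight-doubling argument, the maximum element must personally win at least ceil(log_2(728)) = 10 comparisons in any correct algorithm. The 2nd largest is among those 10 direct losers, and distinguishing it requires 10-1 more comparisons. Total >= 728-1 + 10-1 = 736. A balanced tournament achieves this bound exactly.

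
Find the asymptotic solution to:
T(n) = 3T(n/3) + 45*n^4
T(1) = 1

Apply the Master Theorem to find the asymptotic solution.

a=3, b=3, f(n)=45*n^4. log_3(3) = 1 < 4. Case 3: T(n) = O(n^4).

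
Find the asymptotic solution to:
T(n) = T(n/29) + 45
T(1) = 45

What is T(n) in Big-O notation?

Each step divides n by 29 and adds 45. After log_29(n) steps, T(n) = O(log n).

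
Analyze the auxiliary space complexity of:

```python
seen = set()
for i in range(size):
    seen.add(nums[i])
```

Space complexity: O(n).
Auxiliary storage grows linearly with the input size n in the worst case.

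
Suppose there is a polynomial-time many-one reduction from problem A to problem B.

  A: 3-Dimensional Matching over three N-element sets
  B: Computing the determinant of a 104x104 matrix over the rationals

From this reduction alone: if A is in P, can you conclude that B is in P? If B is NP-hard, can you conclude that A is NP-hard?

A poly-time reduction A <=_p B transfers tractability DOWN (B easy => A easy) and hardness UP (A hard => B hard), not the reverse.
From A in P, the reduction alone does NOT give B in P: any problem in P trivially reduces to SAT, yet SAT is not known to be in P.
From B NP-hard, the reduction alone does NOT give A NP-hard: again, easy problems reduce to hard ones.
(Here in fact A is NP-complete and B is in P, so no such reduction is known -- its existence would imply P = NP; the analysis concerns only what the assumed reduction would or would not let you conclude.)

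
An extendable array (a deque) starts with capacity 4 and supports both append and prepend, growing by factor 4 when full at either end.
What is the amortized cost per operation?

Growth at either end copies all elements; capacities form a geometric sequence with ratio 4, so total copy cost over n operations is O(n) (two geometric series). Amortized O(1).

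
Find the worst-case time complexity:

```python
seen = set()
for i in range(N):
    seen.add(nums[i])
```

Time complexity: O(n).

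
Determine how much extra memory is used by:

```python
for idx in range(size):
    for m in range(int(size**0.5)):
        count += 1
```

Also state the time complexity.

Space complexity: O(1).
Only a constant amount of auxiliary storage is used; nothing grows with n.
Time complexity: O(n * sqrt(n)).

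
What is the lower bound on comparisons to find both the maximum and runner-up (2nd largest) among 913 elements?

Lower bound: finding the max needs 913-1 comparisons. By an adversary weight-doubling argument, the maximum element must personally win at least ceil(log_2(913)) = 10 comparisons in any correct algorithm. The 2nd largest is among those 10 direct losers, and distinguishing it requires 10-1 more comparisons. Total >= 913-1 + 10-1 = 921. A balanced tournament achieves this bound exactly.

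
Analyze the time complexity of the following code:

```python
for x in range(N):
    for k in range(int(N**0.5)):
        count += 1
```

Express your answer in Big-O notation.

Time complexity: O(n * sqrt(n)).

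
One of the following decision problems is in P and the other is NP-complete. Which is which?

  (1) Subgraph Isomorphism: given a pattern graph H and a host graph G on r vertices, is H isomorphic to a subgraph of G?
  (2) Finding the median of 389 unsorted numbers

(1) is NP-complete: generalizes Clique and Hamiltonian Path (pattern size is part of the input).
(2) is P: linear-time selection (median-of-medians) runs in O(n).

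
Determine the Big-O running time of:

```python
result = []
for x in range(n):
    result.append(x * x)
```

Time complexity: O(n).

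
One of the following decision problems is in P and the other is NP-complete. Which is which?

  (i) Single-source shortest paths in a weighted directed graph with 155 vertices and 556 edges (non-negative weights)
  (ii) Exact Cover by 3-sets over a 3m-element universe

(i) is P: Dijkstra's algorithm runs in O((V+E) log V).
(ii) is NP-complete: one of Karp's 21 NP-complete problems.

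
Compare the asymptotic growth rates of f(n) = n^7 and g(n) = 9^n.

g(n) = 9^n grows faster: any exponential with base > 1 dominates every polynomial.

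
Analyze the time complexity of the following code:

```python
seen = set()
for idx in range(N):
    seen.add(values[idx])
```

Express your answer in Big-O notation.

Time complexity: O(n).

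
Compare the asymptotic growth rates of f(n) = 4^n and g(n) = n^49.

f(n) = 4^n grows faster: any exponential with base > 1 dominates every polynomial.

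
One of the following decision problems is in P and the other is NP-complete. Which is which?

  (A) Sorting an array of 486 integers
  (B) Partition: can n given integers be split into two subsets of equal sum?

(A) is P: merge sort runs in O(n log n).
(B) is NP-complete: Subset Sum reduces to it (one of Karp's 21 NP-complete problems).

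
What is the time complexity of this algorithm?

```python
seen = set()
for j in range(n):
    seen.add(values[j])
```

Time complexity: O(n).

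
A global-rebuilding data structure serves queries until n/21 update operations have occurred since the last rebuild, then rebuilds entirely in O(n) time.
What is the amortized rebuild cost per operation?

The O(n) rebuild is triggered by n/21 operations, so each contributes O(n)/(n/21) = O(21) = O(1) to the rebuild cost.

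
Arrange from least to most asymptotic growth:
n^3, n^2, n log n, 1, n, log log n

Ordered by growth rate: 1 < log log n < n < n log n < n^2 < n^3.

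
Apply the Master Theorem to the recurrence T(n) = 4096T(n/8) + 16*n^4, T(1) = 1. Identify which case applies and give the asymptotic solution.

a=4096, b=8, f(n)=16*n^4.
log_8(4096) = 4, so n^(log_b(a)) = n^4.
f(n) = Theta(n^4), so Case 2 applies.
T(n) = Theta(n^4 log n).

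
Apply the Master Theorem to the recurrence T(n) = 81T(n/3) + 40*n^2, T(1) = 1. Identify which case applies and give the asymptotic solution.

a=81, b=3, f(n)=40*n^2.
log_3(81) = 4 > 2.
Since f(n) = O(n^2) is polynomially smaller than n^4, Case 1 applies.
T(n) = Theta(n^4).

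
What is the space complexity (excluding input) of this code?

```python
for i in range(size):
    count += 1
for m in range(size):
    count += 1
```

Space complexity: O(1).
Only a constant amount of auxiliary storage is used; nothing grows with n.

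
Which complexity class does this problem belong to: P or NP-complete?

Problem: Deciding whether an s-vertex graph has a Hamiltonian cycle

This problem is NP-complete: one of Karp's 21 NP-complete problems.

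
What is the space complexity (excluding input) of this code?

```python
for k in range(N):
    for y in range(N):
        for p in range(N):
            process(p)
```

Space complexity: O(1).
Only a constant amount of auxiliary storage is used; nothing grows with n.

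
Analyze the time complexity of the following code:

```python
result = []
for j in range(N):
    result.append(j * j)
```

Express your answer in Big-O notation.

Time complexity: O(n).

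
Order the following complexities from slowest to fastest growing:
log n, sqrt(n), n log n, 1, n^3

Ordered by growth rate: 1 < log n < sqrt(n) < n log n < n^3.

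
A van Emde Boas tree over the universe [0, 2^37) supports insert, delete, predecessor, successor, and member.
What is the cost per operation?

vEB recursively partitions [0, 137438953472) into sqrt(u) clusters of size sqrt(u). Each operation recurses into either one cluster or the summary, never both: T(u) = T(sqrt(u)) + O(1) => T(u) = O(log log u) = O(log 37). This is worst-case, not just amortized.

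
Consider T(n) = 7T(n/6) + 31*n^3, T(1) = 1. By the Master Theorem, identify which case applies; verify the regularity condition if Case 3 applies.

a=7, b=6, f(n)=31*n^3.
log_6(7) = 1.086 < 3.
f(n) = Omega(n^(1.086+epsilon)) for some epsilon > 0, so Case 3 is the candidate.
Regularity: a*f(n/b) = 7*31*(n/6)^3 = (7/216)*31*n^3 <= c*f(n) with c = 7/216 < 1. Satisfied.
Case 3: T(n) = Theta(n^3).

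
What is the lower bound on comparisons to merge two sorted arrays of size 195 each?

To merge two sorted arrays of size 195, we need at least 389 comparisons in the worst case. An adversary can force every element to be compared.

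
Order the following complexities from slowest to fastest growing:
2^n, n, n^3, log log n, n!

Ordered by growth rate: log log n < n < n^3 < 2^n < n!.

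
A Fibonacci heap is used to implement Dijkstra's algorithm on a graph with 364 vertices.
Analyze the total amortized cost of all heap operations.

Dijkstra performs 364 insert, 364 extract-min, and at most E decrease-key operations. With Fibonacci heap: insert O(1) amortized, extract-min O(log n) amortized, decrease-key O(1) amortized. Total with n = 364: O(n * 1 + n * log n + E * 1) = O(n log n + E).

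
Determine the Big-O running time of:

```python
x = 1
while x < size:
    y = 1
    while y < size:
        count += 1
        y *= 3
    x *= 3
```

Time complexity: O(log^2 n).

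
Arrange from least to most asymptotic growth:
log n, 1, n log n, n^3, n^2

Ordered by growth rate: 1 < log n < n log n < n^2 < n^3.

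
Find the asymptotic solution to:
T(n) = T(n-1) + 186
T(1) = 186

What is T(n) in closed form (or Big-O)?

Unrolling: T(n) = T(n-1) + 186 = T(n-2) + 2*186 = ... = T(1) + (n-1)*186 = 186 + (n-1)*186 = 186n.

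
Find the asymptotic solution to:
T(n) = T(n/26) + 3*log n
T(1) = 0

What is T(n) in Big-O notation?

Each of the log_26(n) levels adds O(log n). T(n) = O(log^2 n).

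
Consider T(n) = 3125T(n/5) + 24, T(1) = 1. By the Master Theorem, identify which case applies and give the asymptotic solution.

a=3125, b=5, f(n)=24.
log_5(3125) = 5 > 0.
Since f(n) = O(n^0) is polynomially smaller than n^5, Case 1 applies.
T(n) = Theta(n^5).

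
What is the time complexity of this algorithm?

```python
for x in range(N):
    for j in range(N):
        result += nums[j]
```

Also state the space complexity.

Time complexity: O(n^2).
Space complexity: O(1).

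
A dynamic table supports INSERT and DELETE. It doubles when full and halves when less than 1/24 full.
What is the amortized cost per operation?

Using potential function Phi = |2*num_items - table_size| when load > 1/2, and Phi = table_size/2 - num_items otherwise. The gap of 1/24 vs 1/2 for shrinking prevents thrashing. Both insert and delete have O(1) amortized cost.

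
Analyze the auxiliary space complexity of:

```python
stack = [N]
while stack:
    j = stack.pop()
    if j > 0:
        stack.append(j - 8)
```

Space complexity: O(1).
Only a constant amount of auxiliary storage is used; nothing grows with n.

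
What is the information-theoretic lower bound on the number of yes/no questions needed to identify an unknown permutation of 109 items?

There are 109! = 144385958320249358220488210246279753379312820313396029159834075622223337844983482099636001195615259277084033387619818092804737714758384244334160217374720000000000000000000000000 permutations. Each yes/no question gives at most 1 bit, so at least ceil(log_2(144385958320249358220488210246279753379312820313396029159834075622223337844983482099636001195615259277084033387619818092804737714758384244334160217374720000000000000000000000000)) = 586 questions are needed.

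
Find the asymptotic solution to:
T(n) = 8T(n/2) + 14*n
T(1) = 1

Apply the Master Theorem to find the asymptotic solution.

a=8, b=2, f(n)=14*n. log_2(8) = 3. Case 1 of Master Theorem: T(n) = O(n^3).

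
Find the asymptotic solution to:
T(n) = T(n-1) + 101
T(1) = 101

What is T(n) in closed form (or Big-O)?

Unrolling: T(n) = T(n-1) + 101 = T(n-2) + 2*101 = ... = T(1) + (n-1)*101 = 101 + (n-1)*101 = 101n.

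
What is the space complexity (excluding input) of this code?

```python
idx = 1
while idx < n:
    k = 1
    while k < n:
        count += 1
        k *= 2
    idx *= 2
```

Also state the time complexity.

Space complexity: O(1).
Only a constant amount of auxiliary storage is used; nothing grows with n.
Time complexity: O(log^2 n).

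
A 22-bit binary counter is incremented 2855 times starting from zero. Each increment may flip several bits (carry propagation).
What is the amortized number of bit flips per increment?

Bit i flips on every 2^i-th increment, so over 2855 increments bit i flips floor(2855/2^i) times. Summing over i: total flips < 2 * 2855. Amortized: < 2 = O(1) per increment.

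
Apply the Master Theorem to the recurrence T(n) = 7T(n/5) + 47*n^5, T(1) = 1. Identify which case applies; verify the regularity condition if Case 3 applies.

a=7, b=5, f(n)=47*n^5.
log_5(7) = 1.209 < 5.
f(n) = Omega(n^(1.209+epsilon)) for some epsilon > 0, so Case 3 is the candidate.
Regularity: a*f(n/b) = 7*47*(n/5)^5 = (7/3125)*47*n^5 <= c*f(n) with c = 7/3125 < 1. Satisfied.
Case 3: T(n) = Theta(n^5).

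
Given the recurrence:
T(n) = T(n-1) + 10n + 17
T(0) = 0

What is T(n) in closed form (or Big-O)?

Dominant term in sum is 10*sum(i, i=1..n) = 10*n*(n+1)/2 = O(n^2).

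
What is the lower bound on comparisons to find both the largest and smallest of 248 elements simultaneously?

Pair elements first (floor(248/2) comparisons), then find max among winners and min among losers. Total: ceil(3*248/2) - 2 = 370 comparisons.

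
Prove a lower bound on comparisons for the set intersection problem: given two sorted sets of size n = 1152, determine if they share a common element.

For two sorted arrays of size n = 1152, any correct algorithm must examine Omega(n) elements. If fewer are examined, an adversary places a common element in an unexamined gap. A merge-based scan achieves O(n), so the bound is tight.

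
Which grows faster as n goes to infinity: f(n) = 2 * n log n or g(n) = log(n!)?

f(n) = 2 * n log n and g(n) = log(n!) are Theta of each other: Stirling: log(n!) = n log n - n + O(log n) = Theta(n log n); the constant 2 doesn't change the Theta class.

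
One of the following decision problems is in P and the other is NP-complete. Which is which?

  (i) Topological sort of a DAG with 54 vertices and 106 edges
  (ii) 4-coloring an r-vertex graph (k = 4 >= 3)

(i) is P: DFS-based topological sort runs in O(V+E).
(ii) is NP-complete: graph k-coloring for k>=3 is NP-complete by reduction from 3-SAT.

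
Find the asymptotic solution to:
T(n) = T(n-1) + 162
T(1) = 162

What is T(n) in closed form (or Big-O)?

Unrolling: T(n) = T(n-1) + 162 = T(n-2) + 2*162 = ... = T(1) + (n-1)*162 = 162 + (n-1)*162 = 162n.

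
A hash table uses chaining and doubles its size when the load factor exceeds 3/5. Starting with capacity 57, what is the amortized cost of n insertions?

Rehashing occurs when load exceeds 3/5. Total rehash cost is geometric series summing to O(n). Each insertion itself is O(1). Amortized: O(1).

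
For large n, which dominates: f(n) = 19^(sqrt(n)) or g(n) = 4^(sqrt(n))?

f(n) = 19^(sqrt(n)) grows faster: ratio is (19/4)^(sqrt(n)) -> infinity since 19/4 > 1.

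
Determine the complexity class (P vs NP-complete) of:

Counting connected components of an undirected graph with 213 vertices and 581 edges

This problem is in P: BFS/DFS visits each vertex and edge once: O(V+E).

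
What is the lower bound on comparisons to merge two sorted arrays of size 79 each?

To merge two sorted arrays of size 79, we need at least 157 comparisons in the worst case. An adversary can force every element to be compared.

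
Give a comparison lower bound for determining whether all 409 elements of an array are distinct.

In the algebraic decision-tree model, the YES region for element distinctness on 409 elements has 409! connected components (one per ordering). Ben-Or's theorem then gives a lower bound of Omega(log(n!)) = Omega(n log n).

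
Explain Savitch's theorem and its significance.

Savitch's theorem states that NSPACE(f(n)) is contained in DSPACE(f(n)^2) for f(n) >= log n. In particular, NPSPACE = PSPACE, meaning nondeterminism does not significantly help for space-bounded computation. This contrasts with time, where we do not know if P = NP.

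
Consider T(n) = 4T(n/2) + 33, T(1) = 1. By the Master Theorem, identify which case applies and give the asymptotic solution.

a=4, b=2, f(n)=33.
log_2(4) = 2 > 0.
Since f(n) = O(n^0) is polynomially smaller than n^2, Case 1 applies.
T(n) = Theta(n^2).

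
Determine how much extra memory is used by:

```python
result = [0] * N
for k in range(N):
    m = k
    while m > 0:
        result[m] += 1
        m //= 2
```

Space complexity: O(n).
Auxiliary storage grows linearly with the input size n in the worst case.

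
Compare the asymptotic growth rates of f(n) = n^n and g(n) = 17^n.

f(n) = n^n grows faster: n^n / 17^n = (n/17)^n -> infinity once n > 17.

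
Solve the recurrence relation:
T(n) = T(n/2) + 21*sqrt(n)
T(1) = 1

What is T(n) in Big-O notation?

Each level contributes sqrt(n/2^k). Geometric series with ratio 1/sqrt(2) < 1 sums to O(sqrt(n)).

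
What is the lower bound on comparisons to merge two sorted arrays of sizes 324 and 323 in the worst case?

Adversary: with |324 - 323| <= 1 the inputs can be fully interleaved so that every adjacent pair in the merged output comes from different arrays. Then each of the 646 adjacent pairs must be directly compared, or the algorithm cannot determine their relative order. Standard merge meets this bound.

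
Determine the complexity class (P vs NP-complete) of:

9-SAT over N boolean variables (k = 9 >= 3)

This problem is NP-complete: 3-SAT is NP-complete (Cook-Levin); k-SAT for k>=3 reduces from 3-SAT.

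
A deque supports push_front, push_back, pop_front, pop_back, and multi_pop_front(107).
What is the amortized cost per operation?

Assign 2 credits to each push operation. A pop uses 1 saved credit. multi_pop_front(107) uses up to 107 saved credits from previous pushes. Credits never go negative. Amortized cost is O(1).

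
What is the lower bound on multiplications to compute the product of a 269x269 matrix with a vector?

A 269x269 matrix-vector product has 269 inner products of length 269. Output depends on all 269^2 = 72361 matrix entries. At least 72361 multiplications needed.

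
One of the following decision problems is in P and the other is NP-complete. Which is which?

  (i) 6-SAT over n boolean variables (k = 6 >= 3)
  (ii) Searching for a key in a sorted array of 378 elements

(i) is NP-complete: 3-SAT is NP-complete (Cook-Levin); k-SAT for k>=3 reduces from 3-SAT.
(ii) is P: binary search runs in O(log n).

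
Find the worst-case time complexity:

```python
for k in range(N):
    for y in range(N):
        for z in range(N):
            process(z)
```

Time complexity: O(n^3).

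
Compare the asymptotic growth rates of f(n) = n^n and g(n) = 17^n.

f(n) = n^n grows faster: n^n / 17^n = (n/17)^n -> infinity once n > 17.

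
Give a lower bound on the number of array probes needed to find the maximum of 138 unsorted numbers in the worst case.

Adversary: any unprobed cell could hold a value larger than everything seen so far. If fewer than 138 cells are probed, the adversary places the max in an unprobed cell. So all 138 cells must be examined; together with 138-1 comparisons this is tight.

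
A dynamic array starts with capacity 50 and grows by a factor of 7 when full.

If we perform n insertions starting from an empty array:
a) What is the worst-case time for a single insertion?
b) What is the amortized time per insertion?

(a) Worst-case single insertion: O(n) -- when the array is full at capacity c, the resize copies all c elements, and c can be Theta(n).
(b) Resizes happen at sizes 50, 350, 2450, ... Total copy cost for n insertions: 50 + 350 + ... = O(n) (geometric series with ratio 1/7). Amortized cost per insertion: O(n)/n = O(1).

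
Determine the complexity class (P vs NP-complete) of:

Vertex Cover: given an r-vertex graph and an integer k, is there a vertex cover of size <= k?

This problem is NP-complete: one of Karp's 21 NP-complete problems (with k part of the input; for any fixed constant k it is in P).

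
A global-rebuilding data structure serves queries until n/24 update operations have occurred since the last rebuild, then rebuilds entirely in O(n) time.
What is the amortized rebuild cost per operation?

The O(n) rebuild is triggered by n/24 operations, so each contributes O(n)/(n/24) = O(24) = O(1) to the rebuild cost.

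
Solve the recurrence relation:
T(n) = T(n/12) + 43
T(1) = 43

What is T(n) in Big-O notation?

Each step divides n by 12 and adds 43. After log_12(n) steps, T(n) = O(log n).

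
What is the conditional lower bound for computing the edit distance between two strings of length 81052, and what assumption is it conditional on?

Under SETH (the Strong Exponential Time Hypothesis), edit distance on length-81052 strings cannot be computed in O(n^(2-epsilon)) time for any epsilon > 0 (Backurs-Indyk). The reduction is from CNF-SAT via the orthogonal vectors problem.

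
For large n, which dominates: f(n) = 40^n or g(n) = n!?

g(n) = n! grows faster: n!/40^n -> infinity by Stirling.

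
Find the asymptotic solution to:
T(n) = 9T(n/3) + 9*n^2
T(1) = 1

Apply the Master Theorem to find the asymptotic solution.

a=9, b=3, f(n)=9*n^2. log_3(9) = 2. Case 2: T(n) = O(n^2 log n).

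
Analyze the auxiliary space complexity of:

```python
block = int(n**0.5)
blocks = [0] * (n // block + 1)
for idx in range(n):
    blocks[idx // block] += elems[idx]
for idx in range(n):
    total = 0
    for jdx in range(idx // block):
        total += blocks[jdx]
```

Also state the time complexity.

Space complexity: O(sqrt(n)).
Storage scales with sqrt(n).
Time complexity: O(n * sqrt(n)).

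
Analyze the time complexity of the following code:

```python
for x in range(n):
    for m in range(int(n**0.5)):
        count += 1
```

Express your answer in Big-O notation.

Time complexity: O(n * sqrt(n)).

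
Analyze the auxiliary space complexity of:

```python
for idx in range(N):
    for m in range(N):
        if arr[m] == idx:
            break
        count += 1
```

Space complexity: O(1).
Only a constant amount of auxiliary storage is used; nothing grows with n.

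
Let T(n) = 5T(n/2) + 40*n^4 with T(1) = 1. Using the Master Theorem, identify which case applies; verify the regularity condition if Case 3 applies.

a=5, b=2, f(n)=40*n^4.
log_2(5) = 2.322 < 4.
f(n) = Omega(n^(2.322+epsilon)) for some epsilon > 0, so Case 3 is the candidate.
Regularity: a*f(n/b) = 5*40*(n/2)^4 = (5/16)*40*n^4 <= c*f(n) with c = 5/16 < 1. Satisfied.
Case 3: T(n) = Theta(n^4).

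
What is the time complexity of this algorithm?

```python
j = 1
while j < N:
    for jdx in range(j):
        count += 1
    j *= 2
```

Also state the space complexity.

Time complexity: O(n).
Space complexity: O(1).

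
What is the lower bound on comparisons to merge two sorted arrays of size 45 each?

To merge two sorted arrays of size 45, we need at least 89 comparisons in the worst case. An adversary can force every element to be compared.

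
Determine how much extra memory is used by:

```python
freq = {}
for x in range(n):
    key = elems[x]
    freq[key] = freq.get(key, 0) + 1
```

Space complexity: O(n).
Auxiliary storage grows linearly with the input size n in the worst case.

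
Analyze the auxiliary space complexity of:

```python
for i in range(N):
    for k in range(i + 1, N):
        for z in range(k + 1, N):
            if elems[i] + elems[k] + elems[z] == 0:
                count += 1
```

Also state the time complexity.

Space complexity: O(1).
Only a constant amount of auxiliary storage is used; nothing grows with n.
Time complexity: O(n^3).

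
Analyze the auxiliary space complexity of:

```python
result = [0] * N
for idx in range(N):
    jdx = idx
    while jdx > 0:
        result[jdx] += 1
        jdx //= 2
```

Space complexity: O(n).
Auxiliary storage grows linearly with the input size n in the worst case.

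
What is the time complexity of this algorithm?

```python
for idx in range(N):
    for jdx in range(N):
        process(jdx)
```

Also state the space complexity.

Time complexity: O(n^2).
Space complexity: O(1).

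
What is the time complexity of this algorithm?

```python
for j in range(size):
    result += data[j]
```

Time complexity: O(n).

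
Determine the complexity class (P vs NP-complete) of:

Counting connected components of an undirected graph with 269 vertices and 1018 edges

This problem is in P: BFS/DFS visits each vertex and edge once: O(V+E).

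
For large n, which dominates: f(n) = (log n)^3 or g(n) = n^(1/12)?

g(n) = n^(1/12) grows faster: any positive power of n dominates any polylog.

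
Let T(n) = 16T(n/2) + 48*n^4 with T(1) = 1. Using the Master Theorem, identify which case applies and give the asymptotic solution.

a=16, b=2, f(n)=48*n^4.
log_2(16) = 4, so n^(log_b(a)) = n^4.
f(n) = Theta(n^4), so Case 2 applies.
T(n) = Theta(n^4 log n).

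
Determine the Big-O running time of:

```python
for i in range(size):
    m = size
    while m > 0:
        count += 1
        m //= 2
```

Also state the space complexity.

Time complexity: O(n log n).
Space complexity: O(1).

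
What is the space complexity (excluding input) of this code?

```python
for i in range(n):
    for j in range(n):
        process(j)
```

Space complexity: O(1).
Only a constant amount of auxiliary storage is used; nothing grows with n.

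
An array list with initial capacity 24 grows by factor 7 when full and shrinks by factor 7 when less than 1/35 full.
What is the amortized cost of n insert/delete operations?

Using potential function Phi = |7*size - capacity|. Resizing costs are offset by potential release. Amortized O(1) per operation.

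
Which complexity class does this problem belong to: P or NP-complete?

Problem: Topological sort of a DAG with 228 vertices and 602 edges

This problem is in P: DFS-based topological sort runs in O(V+E).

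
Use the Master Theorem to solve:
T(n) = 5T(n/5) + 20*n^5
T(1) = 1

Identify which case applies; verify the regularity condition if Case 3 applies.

a=5, b=5, f(n)=20*n^5.
log_5(5) = 1 < 5.
f(n) = Omega(n^(1+epsilon)) for some epsilon > 0, so Case 3 is the candidate.
Regularity: a*f(n/b) = 5*20*(n/5)^5 = (5/3125)*20*n^5 <= c*f(n) with c = 5/3125 < 1. Satisfied.
Case 3: T(n) = Theta(n^5).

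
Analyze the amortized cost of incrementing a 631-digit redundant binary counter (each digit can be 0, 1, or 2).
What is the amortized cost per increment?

A redundant counter on 631 digits allows digit values 0, 1, 2. Increment adds 1 to the least significant digit and carries any 2 to a 0 plus +1 on the next digit. With potential Phi = (number of 2-digits), each increment does O(1) actual work plus a chain of carries, each of which decreases Phi by 1. Amortized O(1).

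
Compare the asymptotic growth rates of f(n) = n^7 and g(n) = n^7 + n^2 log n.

f(n) = n^7 and g(n) = n^7 + n^2 log n are Theta of each other: the lower-order n^2 log n term is o(n^7); both are Theta(n^7).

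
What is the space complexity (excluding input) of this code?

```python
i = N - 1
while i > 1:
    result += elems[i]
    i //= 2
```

Space complexity: O(1).
Only a constant amount of auxiliary storage is used; nothing grows with n.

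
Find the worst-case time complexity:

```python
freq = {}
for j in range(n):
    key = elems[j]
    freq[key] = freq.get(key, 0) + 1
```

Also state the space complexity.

Time complexity: O(n).
Space complexity: O(n).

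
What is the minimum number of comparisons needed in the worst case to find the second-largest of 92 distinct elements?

Lower bound: finding the max needs 92-1 comparisons. By the adversary weight-doubling argument, the max must personally win >= ceil(log_2(92)) = 7 comparisons; the 2nd-largest is among those 7 losers, needing 7-1 more comparisons. Total >= 92-1 + 7-1 = 97. A balanced knockout tournament achieves this.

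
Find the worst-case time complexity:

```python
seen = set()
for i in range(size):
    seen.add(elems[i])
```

Time complexity: O(n).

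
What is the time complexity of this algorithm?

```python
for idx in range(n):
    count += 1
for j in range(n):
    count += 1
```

Time complexity: O(n).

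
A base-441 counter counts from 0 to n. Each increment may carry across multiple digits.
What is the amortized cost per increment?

Digit at position i changes every 441^i increments. Total digit changes over n increments: n * 441/(441-1) = O(n). Amortized: O(1).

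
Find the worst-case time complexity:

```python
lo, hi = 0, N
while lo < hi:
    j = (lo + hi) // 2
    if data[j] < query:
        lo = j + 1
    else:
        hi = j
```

Time complexity: O(log n).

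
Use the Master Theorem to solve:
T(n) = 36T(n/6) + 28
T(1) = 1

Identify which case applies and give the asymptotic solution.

a=36, b=6, f(n)=28.
log_6(36) = 2 > 0.
Since f(n) = O(n^0) is polynomially smaller than n^2, Case 1 applies.
T(n) = Theta(n^2).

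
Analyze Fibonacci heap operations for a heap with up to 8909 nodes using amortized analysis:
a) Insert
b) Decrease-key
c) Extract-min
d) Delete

Fibonacci heaps use lazy consolidation. Potential function Phi = t + 2m (t = number of trees, m = marked nodes).
- Insert: O(1) actual, Delta Phi = +1 (one new tree) => O(1) amortized.
- Decrease-key: with c cascading cuts, actual cost is O(c); Delta Phi <= c - 2(c-1) + 2 = 4 - c (c new trees; >= c-1 marks cleared; <= 1 new mark). Amortized O(c) + (4 - c) = O(1).
- Extract-min: O(D(n) + t) actual; consolidation drops t to <= D(n)+1, so Delta Phi pays for the t term. D(n) = O(log n) for n = 8909 => O(log n) amortized.
- Delete: decrease-key to -inf then extract-min = O(log n).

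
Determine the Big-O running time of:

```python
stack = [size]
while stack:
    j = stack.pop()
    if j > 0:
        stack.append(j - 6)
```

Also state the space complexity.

Time complexity: O(n).
Space complexity: O(1).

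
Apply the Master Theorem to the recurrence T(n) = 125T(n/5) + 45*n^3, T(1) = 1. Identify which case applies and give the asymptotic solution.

a=125, b=5, f(n)=45*n^3.
log_5(125) = 3, so n^(log_b(a)) = n^3.
f(n) = Theta(n^3), so Case 2 applies.
T(n) = Theta(n^3 log n).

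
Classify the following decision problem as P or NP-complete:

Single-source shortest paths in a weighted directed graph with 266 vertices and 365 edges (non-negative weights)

This problem is in P: Dijkstra's algorithm runs in O((V+E) log V).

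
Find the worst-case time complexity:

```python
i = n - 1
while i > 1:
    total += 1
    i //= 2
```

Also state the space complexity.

Time complexity: O(log n).
Space complexity: O(1).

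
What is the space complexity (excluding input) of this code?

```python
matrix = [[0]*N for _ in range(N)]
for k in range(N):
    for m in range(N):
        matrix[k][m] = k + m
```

Space complexity: O(n^2).
A 2D structure of size n x n is allocated.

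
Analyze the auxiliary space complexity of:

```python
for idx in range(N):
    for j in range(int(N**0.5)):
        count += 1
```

Space complexity: O(1).
Only a constant amount of auxiliary storage is used; nothing grows with n.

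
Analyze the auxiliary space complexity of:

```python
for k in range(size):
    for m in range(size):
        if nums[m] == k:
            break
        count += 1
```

Space complexity: O(1).
Only a constant amount of auxiliary storage is used; nothing grows with n.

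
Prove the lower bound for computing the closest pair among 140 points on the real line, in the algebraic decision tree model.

Reduction from element distinctness: given 140 reals, the closest-pair distance is 0 iff two are equal. Element distinctness has an Omega(n log n) lower bound in the algebraic decision tree model (Ben-Or). Therefore closest pair on a line also requires Omega(n log n). Sorting then a linear scan achieves this.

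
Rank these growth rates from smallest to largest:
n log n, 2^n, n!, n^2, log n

Ordered by growth rate: log n < n log n < n^2 < 2^n < n!.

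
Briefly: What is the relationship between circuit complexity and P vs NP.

A language is in P iff it has polynomial-size uniform circuit families. P/poly contains all languages decidable by polynomial-size circuits (even non-uniform). If NP is not in P/poly, then P != NP. Proving super-polynomial circuit lower bounds for an NP problem would separate P from NP.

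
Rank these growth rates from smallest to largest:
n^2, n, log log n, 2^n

Ordered by growth rate: log log n < n < n^2 < 2^n.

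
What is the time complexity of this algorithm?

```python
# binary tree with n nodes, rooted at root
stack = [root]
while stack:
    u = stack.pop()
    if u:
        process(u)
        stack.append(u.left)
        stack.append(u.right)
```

Time complexity: O(n).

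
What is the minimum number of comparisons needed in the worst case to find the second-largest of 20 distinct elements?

Lower bound: finding the max needs 20-1 comparisons. By the adversary weight-doubling argument, the max must personally win >= ceil(log_2(20)) = 5 comparisons; the 2nd-largest is among those 5 losers, needing 5-1 more comparisons. Total >= 20-1 + 5-1 = 23. A balanced knockout tournament achieves this.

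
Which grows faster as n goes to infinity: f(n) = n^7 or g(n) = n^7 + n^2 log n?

f(n) = n^7 and g(n) = n^7 + n^2 log n are Theta of each other: the lower-order n^2 log n term is o(n^7); both are Theta(n^7).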